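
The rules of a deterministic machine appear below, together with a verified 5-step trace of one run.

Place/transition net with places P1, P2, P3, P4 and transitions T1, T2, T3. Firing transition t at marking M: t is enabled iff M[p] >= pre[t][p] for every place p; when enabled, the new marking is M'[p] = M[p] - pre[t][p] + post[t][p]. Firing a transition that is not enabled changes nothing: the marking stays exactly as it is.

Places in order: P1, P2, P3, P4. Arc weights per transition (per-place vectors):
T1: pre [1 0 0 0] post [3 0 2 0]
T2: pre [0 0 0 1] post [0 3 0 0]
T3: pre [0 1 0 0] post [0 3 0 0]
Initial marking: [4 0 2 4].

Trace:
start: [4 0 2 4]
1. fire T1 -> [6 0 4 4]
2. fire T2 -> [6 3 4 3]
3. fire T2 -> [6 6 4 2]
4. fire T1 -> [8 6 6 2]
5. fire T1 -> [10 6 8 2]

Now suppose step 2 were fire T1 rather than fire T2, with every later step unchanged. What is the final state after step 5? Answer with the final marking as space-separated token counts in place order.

12 3 10 3

(re-executing from step 2 with the substitution; state before step 2: [6 0 4 4])
2. fire T1 -> [8 0 6 4]
3. fire T2 -> [8 3 6 3]
4. fire T1 -> [10 3 8 3]
5. fire T1 -> [12 3 10 3]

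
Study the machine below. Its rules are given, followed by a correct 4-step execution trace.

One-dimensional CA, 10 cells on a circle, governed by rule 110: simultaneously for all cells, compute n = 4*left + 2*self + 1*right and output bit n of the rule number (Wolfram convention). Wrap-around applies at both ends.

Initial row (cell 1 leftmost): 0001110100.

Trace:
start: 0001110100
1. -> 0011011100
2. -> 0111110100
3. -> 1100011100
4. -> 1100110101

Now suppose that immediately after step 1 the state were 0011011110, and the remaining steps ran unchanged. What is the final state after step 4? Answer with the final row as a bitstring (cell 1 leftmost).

state after step 1 := 0011011110
2. -> 0111110010
3. -> 1100010110
4. -> 1100111111

1100111111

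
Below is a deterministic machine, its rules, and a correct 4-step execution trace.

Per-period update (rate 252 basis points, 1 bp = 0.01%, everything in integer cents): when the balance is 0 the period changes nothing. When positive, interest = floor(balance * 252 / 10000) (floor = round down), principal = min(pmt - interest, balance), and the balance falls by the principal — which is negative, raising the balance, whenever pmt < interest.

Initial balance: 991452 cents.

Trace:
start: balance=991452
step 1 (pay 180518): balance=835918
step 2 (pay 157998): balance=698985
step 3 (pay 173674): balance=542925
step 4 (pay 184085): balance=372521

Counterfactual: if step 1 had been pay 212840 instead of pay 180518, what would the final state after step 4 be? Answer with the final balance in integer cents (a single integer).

337693

(re-executing from step 1 with the substitution; state before step 1: balance=991452)
step 1 (pay 212840): balance=803596
step 2 (pay 157998): balance=665848
step 3 (pay 173674): balance=508953
step 4 (pay 184085): balance=337693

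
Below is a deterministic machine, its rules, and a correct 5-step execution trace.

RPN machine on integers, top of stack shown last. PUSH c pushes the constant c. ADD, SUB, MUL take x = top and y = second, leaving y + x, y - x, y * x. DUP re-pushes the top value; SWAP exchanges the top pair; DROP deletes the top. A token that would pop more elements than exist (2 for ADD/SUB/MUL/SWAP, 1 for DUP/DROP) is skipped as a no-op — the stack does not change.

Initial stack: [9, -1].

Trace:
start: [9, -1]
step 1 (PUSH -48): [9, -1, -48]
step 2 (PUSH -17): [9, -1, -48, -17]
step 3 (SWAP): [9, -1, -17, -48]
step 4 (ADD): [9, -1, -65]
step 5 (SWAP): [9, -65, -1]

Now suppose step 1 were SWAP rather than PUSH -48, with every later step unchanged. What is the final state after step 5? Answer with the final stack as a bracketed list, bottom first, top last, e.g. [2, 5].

[-8, -1]

(re-executing from step 1 with the substitution; state before step 1: [9, -1])
step 1 (SWAP): [-1, 9]
step 2 (PUSH -17): [-1, 9, -17]
step 3 (SWAP): [-1, -17, 9]
step 4 (ADD): [-1, -8]
step 5 (SWAP): [-8, -1]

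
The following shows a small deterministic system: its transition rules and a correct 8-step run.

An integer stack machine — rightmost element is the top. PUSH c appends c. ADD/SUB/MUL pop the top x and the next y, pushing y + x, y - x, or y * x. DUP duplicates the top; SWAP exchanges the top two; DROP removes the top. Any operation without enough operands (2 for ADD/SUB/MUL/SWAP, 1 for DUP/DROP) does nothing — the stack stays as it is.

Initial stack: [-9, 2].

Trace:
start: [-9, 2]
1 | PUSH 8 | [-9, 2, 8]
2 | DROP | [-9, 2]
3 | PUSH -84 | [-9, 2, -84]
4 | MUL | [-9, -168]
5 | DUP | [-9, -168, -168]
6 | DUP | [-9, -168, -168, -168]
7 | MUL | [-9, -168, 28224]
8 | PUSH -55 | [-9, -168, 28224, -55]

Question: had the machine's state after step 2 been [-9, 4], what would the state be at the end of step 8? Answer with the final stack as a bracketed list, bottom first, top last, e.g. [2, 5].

state after step 2 := [-9, 4]
3 | PUSH -84 | [-9, 4, -84]
4 | MUL | [-9, -336]
5 | DUP | [-9, -336, -336]
6 | DUP | [-9, -336, -336, -336]
7 | MUL | [-9, -336, 112896]
8 | PUSH -55 | [-9, -336, 112896, -55]

[-9, -336, 112896, -55]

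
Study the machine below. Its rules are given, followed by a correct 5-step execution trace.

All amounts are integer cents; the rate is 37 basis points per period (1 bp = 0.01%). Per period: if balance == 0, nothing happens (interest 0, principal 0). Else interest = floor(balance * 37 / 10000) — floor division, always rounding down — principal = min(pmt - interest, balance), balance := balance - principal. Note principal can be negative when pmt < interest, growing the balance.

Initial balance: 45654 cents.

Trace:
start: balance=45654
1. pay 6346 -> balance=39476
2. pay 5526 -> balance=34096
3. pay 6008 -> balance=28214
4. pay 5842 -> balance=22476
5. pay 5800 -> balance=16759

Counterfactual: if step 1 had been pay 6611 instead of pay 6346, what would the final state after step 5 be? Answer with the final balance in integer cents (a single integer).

16490

(re-executing from step 1 with the substitution; state before step 1: balance=45654)
1. pay 6611 -> balance=39211
2. pay 5526 -> balance=33830
3. pay 6008 -> balance=27947
4. pay 5842 -> balance=22208
5. pay 5800 -> balance=16490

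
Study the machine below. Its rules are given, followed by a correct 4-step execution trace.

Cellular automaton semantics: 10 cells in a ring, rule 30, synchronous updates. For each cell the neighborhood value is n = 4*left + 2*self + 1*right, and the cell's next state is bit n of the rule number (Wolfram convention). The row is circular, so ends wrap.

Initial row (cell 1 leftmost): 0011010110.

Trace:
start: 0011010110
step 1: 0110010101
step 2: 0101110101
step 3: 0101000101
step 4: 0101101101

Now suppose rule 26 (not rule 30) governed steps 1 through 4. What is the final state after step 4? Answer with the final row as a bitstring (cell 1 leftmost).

0101100011

(re-executing steps 1..4 under rule 26; state before step 1: 0011010110)
step 1: 0110000101
step 2: 0101001000
step 3: 1000110100
step 4: 0101100011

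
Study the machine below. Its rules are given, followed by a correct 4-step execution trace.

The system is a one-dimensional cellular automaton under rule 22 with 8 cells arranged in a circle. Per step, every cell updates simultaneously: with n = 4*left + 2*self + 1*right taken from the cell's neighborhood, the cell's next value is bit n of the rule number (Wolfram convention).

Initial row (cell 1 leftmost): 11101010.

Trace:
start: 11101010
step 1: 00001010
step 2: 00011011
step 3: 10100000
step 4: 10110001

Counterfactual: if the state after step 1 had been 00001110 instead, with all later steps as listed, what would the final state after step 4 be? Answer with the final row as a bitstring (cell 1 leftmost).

state after step 1 := 00001110
step 2: 00010001
step 3: 10111011
step 4: 00000000

00000000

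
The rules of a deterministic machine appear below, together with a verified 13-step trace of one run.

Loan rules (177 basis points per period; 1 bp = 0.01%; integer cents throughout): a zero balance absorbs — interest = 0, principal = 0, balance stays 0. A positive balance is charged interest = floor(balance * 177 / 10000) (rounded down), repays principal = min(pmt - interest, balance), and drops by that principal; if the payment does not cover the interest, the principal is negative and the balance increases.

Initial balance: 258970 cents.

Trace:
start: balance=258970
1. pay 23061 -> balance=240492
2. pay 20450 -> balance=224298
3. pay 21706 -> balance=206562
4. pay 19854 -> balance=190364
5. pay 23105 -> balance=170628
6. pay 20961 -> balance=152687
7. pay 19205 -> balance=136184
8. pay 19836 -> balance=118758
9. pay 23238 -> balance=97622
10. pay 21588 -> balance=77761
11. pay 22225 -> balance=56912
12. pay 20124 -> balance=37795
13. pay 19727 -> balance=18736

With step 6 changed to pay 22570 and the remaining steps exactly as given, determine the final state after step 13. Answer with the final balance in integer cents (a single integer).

(re-executing from step 6 with the substitution; state before step 6: balance=170628)
6. pay 22570 -> balance=151078
7. pay 19205 -> balance=134547
8. pay 19836 -> balance=117092
9. pay 23238 -> balance=95926
10. pay 21588 -> balance=76035
11. pay 22225 -> balance=55155
12. pay 20124 -> balance=36007
13. pay 19727 -> balance=16917

16917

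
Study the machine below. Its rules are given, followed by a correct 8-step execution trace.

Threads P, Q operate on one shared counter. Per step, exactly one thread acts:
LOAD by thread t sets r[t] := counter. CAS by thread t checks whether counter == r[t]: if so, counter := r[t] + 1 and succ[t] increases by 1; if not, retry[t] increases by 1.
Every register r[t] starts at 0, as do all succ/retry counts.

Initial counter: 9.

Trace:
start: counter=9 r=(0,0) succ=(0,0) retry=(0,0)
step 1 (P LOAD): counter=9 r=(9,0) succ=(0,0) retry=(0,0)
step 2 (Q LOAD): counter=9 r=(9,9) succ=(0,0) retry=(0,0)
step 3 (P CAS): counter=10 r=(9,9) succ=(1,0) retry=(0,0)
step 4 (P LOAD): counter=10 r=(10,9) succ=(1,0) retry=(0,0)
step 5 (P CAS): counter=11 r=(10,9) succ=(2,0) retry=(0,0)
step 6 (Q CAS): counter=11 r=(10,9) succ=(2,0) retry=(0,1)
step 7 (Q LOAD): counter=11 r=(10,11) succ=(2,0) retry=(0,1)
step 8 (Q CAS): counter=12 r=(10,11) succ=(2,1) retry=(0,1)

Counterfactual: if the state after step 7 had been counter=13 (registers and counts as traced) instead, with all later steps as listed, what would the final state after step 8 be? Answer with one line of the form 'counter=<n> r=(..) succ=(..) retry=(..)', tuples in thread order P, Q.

state after step 7 := counter=13 r=(10,11) succ=(2,0) retry=(0,1)
step 8 (Q CAS): counter=13 r=(10,11) succ=(2,0) retry=(0,2)

counter=13 r=(10,11) succ=(2,0) retry=(0,2)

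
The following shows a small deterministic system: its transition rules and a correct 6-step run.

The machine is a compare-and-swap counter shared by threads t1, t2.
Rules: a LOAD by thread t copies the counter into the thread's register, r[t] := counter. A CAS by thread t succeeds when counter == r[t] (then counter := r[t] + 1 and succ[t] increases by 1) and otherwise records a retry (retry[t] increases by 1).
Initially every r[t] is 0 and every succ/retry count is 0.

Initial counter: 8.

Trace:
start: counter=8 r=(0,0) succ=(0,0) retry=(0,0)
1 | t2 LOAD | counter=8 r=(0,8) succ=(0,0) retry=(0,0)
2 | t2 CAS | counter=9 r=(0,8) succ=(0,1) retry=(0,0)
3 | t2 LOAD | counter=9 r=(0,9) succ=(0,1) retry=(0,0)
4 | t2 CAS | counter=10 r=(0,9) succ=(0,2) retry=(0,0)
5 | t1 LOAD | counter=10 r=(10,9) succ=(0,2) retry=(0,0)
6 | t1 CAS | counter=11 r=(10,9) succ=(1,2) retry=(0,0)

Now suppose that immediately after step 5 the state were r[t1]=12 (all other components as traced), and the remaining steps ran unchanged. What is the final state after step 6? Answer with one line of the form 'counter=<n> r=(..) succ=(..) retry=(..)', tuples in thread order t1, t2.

state after step 5 := counter=10 r=(12,9) succ=(0,2) retry=(0,0)
6 | t1 CAS | counter=10 r=(12,9) succ=(0,2) retry=(1,0)

counter=10 r=(12,9) succ=(0,2) retry=(1,0)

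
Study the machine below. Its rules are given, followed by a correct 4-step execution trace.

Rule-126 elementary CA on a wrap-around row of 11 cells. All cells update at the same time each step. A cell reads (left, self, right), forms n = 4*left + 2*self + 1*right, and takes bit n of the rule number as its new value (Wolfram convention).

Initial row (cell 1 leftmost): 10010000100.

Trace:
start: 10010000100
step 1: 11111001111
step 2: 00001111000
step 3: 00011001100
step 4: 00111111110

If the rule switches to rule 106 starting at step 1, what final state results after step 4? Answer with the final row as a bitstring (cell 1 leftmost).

(re-executing steps 1..4 under rule 106; state before step 1: 10010000100)
step 1: 00100001001
step 2: 01000010010
step 3: 10000100100
step 4: 00001001001

00001001001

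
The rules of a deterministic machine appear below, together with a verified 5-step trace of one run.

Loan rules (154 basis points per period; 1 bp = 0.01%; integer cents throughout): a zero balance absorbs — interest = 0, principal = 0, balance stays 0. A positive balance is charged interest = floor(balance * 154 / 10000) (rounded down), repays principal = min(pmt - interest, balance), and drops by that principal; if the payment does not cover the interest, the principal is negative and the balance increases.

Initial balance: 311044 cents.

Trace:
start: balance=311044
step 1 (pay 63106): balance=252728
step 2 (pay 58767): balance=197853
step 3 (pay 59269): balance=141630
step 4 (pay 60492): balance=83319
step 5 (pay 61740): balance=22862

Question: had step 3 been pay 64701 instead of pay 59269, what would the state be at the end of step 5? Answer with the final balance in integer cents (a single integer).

(re-executing from step 3 with the substitution; state before step 3: balance=197853)
step 3 (pay 64701): balance=136198
step 4 (pay 60492): balance=77803
step 5 (pay 61740): balance=17261

17261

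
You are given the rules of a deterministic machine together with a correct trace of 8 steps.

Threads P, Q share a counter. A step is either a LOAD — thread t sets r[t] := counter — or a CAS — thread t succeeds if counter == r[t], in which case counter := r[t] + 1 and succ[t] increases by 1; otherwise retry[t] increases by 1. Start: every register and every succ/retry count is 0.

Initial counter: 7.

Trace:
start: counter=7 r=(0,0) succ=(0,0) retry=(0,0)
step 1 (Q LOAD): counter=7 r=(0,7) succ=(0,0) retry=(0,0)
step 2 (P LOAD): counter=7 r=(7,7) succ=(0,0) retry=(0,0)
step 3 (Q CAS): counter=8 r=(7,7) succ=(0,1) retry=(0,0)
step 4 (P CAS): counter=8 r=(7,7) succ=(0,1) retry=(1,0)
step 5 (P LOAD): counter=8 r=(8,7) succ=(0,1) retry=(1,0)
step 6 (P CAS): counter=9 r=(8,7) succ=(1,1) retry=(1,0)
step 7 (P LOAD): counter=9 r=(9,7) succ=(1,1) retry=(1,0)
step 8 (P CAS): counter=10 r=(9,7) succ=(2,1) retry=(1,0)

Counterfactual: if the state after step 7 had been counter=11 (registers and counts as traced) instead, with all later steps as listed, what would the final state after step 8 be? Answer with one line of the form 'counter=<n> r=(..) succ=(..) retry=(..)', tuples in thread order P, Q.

counter=11 r=(9,7) succ=(1,1) retry=(2,0)

state after step 7 := counter=11 r=(9,7) succ=(1,1) retry=(1,0)
step 8 (P CAS): counter=11 r=(9,7) succ=(1,1) retry=(2,0)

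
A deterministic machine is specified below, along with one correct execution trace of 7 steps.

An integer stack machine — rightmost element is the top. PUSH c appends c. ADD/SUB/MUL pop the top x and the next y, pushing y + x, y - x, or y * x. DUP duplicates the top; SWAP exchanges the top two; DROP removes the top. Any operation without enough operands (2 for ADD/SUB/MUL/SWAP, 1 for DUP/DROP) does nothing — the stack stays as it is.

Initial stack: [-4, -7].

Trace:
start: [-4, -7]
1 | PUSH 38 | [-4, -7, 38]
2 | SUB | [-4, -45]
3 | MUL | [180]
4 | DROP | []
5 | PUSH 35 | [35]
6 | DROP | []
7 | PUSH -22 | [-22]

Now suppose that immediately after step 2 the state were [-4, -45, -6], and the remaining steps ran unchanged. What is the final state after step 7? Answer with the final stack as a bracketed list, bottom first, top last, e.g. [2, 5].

[-4, -22]

state after step 2 := [-4, -45, -6]
3 | MUL | [-4, 270]
4 | DROP | [-4]
5 | PUSH 35 | [-4, 35]
6 | DROP | [-4]
7 | PUSH -22 | [-4, -22]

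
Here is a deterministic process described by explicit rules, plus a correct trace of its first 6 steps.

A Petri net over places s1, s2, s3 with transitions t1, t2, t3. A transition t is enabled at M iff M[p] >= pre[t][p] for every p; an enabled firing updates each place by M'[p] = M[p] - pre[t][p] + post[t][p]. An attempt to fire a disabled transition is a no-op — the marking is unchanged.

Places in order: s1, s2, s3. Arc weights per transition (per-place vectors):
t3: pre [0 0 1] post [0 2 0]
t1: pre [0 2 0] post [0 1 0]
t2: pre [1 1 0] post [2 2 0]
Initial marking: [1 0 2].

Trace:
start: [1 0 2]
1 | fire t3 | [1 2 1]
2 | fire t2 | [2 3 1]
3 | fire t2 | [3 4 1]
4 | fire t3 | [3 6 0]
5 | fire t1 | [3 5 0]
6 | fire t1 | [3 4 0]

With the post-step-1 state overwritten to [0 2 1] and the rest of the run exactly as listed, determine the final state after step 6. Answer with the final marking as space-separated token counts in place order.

0 2 0

state after step 1 := [0 2 1]
2 | fire t2 | [0 2 1]
3 | fire t2 | [0 2 1]
4 | fire t3 | [0 4 0]
5 | fire t1 | [0 3 0]
6 | fire t1 | [0 2 0]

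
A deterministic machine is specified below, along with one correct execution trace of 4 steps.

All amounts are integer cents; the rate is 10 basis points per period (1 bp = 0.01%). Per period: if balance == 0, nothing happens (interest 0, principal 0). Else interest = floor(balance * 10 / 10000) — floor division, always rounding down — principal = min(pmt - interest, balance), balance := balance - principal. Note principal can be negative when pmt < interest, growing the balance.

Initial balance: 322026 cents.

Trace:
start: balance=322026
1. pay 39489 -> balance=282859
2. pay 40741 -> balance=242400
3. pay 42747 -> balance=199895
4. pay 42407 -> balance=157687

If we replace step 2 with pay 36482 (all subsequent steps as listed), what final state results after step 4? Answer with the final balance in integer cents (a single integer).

161955

(re-executing from step 2 with the substitution; state before step 2: balance=282859)
2. pay 36482 -> balance=246659
3. pay 42747 -> balance=204158
4. pay 42407 -> balance=161955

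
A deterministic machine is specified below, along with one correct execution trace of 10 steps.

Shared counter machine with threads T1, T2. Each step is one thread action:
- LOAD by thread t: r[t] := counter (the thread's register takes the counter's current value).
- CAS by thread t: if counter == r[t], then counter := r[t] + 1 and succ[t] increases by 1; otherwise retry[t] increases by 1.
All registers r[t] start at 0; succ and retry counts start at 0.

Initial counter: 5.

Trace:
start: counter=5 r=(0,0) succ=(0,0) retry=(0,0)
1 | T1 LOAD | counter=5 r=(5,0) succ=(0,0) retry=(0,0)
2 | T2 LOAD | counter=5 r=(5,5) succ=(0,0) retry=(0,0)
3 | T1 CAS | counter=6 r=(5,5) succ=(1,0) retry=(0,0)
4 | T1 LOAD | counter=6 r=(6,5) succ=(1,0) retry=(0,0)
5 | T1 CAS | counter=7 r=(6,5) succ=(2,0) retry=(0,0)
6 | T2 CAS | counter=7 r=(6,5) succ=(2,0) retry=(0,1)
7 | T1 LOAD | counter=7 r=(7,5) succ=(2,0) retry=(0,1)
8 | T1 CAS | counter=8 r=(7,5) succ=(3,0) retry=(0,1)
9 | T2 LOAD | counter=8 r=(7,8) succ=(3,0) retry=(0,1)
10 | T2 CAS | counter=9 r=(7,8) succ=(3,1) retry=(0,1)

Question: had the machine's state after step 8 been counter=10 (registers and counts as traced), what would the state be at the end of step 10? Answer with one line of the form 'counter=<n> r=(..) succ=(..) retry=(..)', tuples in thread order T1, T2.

state after step 8 := counter=10 r=(7,5) succ=(3,0) retry=(0,1)
9 | T2 LOAD | counter=10 r=(7,10) succ=(3,0) retry=(0,1)
10 | T2 CAS | counter=11 r=(7,10) succ=(3,1) retry=(0,1)

counter=11 r=(7,10) succ=(3,1) retry=(0,1)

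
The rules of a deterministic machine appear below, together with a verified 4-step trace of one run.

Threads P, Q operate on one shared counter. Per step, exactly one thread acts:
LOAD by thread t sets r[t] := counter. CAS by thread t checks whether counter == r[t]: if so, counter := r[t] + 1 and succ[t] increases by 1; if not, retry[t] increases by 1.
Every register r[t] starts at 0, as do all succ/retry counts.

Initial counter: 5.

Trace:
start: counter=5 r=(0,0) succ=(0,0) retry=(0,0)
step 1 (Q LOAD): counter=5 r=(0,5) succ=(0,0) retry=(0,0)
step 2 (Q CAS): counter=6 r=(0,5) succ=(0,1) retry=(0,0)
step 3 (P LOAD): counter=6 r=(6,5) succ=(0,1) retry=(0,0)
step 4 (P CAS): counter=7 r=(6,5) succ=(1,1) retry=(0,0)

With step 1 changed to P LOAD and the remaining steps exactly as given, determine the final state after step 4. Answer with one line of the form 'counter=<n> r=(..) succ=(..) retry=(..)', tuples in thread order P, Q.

(re-executing from step 1 with the substitution; state before step 1: counter=5 r=(0,0) succ=(0,0) retry=(0,0))
step 1 (P LOAD): counter=5 r=(5,0) succ=(0,0) retry=(0,0)
step 2 (Q CAS): counter=5 r=(5,0) succ=(0,0) retry=(0,1)
step 3 (P LOAD): counter=5 r=(5,0) succ=(0,0) retry=(0,1)
step 4 (P CAS): counter=6 r=(5,0) succ=(1,0) retry=(0,1)

counter=6 r=(5,0) succ=(1,0) retry=(0,1)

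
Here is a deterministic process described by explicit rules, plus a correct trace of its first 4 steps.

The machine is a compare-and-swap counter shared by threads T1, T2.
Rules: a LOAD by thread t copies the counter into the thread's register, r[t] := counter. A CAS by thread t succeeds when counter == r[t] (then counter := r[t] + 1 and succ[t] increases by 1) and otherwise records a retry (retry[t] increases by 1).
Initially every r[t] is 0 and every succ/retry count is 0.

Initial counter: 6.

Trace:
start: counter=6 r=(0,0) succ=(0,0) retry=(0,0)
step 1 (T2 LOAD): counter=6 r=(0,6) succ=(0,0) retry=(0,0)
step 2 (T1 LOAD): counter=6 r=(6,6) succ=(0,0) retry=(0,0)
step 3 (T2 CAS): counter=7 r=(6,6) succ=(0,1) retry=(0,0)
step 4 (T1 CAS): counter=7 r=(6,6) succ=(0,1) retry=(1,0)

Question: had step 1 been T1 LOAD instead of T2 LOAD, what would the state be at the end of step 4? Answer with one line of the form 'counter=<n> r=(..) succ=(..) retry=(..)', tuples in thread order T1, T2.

counter=7 r=(6,0) succ=(1,0) retry=(0,1)

(re-executing from step 1 with the substitution; state before step 1: counter=6 r=(0,0) succ=(0,0) retry=(0,0))
step 1 (T1 LOAD): counter=6 r=(6,0) succ=(0,0) retry=(0,0)
step 2 (T1 LOAD): counter=6 r=(6,0) succ=(0,0) retry=(0,0)
step 3 (T2 CAS): counter=6 r=(6,0) succ=(0,0) retry=(0,1)
step 4 (T1 CAS): counter=7 r=(6,0) succ=(1,0) retry=(0,1)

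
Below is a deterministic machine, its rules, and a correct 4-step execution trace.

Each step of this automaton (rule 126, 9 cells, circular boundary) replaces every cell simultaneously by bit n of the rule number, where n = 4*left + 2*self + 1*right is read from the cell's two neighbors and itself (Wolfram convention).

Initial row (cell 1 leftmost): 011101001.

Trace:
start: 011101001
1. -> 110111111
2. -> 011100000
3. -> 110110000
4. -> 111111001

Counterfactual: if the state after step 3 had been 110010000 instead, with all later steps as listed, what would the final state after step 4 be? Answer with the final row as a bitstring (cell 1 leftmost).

111111001

state after step 3 := 110010000
4. -> 111111001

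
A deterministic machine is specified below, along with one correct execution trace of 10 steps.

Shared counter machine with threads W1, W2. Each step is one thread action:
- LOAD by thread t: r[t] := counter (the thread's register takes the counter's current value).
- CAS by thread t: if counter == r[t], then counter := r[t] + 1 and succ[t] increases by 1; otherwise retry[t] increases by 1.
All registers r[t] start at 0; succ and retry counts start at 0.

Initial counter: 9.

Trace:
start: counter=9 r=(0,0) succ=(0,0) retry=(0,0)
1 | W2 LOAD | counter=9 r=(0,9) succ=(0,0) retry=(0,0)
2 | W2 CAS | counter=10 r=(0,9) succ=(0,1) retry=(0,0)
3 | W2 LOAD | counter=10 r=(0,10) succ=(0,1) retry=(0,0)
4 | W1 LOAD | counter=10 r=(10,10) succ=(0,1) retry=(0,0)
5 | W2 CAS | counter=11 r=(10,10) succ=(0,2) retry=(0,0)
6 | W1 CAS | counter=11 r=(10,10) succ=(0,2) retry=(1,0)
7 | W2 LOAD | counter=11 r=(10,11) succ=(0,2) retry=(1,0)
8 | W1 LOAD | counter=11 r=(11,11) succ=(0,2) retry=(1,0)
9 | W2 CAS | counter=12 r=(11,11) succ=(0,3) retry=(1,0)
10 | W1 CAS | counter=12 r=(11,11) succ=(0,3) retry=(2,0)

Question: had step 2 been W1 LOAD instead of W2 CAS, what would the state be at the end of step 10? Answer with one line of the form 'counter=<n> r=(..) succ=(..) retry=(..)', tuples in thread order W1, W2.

counter=11 r=(10,10) succ=(0,2) retry=(2,0)

(re-executing from step 2 with the substitution; state before step 2: counter=9 r=(0,9) succ=(0,0) retry=(0,0))
2 | W1 LOAD | counter=9 r=(9,9) succ=(0,0) retry=(0,0)
3 | W2 LOAD | counter=9 r=(9,9) succ=(0,0) retry=(0,0)
4 | W1 LOAD | counter=9 r=(9,9) succ=(0,0) retry=(0,0)
5 | W2 CAS | counter=10 r=(9,9) succ=(0,1) retry=(0,0)
6 | W1 CAS | counter=10 r=(9,9) succ=(0,1) retry=(1,0)
7 | W2 LOAD | counter=10 r=(9,10) succ=(0,1) retry=(1,0)
8 | W1 LOAD | counter=10 r=(10,10) succ=(0,1) retry=(1,0)
9 | W2 CAS | counter=11 r=(10,10) succ=(0,2) retry=(1,0)
10 | W1 CAS | counter=11 r=(10,10) succ=(0,2) retry=(2,0)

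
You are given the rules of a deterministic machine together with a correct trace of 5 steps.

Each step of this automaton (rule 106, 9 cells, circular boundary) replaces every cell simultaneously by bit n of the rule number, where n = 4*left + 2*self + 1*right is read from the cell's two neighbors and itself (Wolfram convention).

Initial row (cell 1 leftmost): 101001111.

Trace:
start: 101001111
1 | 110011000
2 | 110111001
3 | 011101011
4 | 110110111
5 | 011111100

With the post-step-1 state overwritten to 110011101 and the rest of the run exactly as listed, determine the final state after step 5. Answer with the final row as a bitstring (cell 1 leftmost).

001001100

state after step 1 := 110011101
2 | 010110111
3 | 101111101
4 | 111000111
5 | 001001100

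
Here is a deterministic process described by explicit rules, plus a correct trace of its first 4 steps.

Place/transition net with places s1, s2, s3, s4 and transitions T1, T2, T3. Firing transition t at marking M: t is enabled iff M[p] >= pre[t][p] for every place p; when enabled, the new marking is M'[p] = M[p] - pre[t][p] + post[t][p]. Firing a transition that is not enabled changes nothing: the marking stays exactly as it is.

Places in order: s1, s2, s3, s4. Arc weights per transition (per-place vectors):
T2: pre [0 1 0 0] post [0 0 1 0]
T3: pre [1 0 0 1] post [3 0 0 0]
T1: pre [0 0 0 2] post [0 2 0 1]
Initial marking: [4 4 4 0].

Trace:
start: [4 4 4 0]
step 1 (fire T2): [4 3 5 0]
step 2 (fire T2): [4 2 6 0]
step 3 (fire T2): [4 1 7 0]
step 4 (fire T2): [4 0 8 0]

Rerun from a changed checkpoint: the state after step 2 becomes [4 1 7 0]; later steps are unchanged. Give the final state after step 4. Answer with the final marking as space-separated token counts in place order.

state after step 2 := [4 1 7 0]
step 3 (fire T2): [4 0 8 0]
step 4 (fire T2): [4 0 8 0]

4 0 8 0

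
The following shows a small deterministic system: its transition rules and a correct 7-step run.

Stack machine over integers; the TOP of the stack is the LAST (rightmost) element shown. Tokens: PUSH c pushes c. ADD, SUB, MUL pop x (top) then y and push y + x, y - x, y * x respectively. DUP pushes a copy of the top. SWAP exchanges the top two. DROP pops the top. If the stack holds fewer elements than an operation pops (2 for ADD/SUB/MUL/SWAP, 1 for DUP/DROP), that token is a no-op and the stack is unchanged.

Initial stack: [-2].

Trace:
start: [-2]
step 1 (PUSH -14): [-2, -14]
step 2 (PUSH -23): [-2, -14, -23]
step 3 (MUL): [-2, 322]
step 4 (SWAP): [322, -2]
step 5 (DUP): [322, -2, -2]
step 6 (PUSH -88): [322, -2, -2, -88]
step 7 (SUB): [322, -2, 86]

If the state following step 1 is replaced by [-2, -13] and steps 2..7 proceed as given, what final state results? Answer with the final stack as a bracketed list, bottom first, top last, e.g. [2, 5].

state after step 1 := [-2, -13]
step 2 (PUSH -23): [-2, -13, -23]
step 3 (MUL): [-2, 299]
step 4 (SWAP): [299, -2]
step 5 (DUP): [299, -2, -2]
step 6 (PUSH -88): [299, -2, -2, -88]
step 7 (SUB): [299, -2, 86]

[299, -2, 86]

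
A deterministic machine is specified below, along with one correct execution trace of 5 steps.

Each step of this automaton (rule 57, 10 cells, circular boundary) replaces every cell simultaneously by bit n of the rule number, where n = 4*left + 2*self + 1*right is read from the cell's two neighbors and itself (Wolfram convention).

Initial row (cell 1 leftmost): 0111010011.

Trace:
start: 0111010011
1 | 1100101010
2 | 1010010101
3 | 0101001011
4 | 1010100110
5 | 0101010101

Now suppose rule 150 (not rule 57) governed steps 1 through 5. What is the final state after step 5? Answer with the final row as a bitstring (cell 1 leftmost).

1001010111

(re-executing steps 1..5 under rule 150; state before step 1: 0111010011)
1 | 0010011100
2 | 0111101010
3 | 1011001011
4 | 0000111001
5 | 1001010111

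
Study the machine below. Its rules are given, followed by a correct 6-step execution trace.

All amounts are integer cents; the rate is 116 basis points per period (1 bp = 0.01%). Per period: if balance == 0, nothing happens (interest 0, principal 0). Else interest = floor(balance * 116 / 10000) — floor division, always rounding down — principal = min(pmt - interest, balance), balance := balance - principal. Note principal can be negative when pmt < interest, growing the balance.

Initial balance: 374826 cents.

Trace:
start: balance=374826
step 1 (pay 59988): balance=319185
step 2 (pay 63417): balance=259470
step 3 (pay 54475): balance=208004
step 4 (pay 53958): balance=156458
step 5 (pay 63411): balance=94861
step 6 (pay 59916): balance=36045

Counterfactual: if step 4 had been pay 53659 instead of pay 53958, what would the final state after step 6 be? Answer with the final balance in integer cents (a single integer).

36351

(re-executing from step 4 with the substitution; state before step 4: balance=208004)
step 4 (pay 53659): balance=156757
step 5 (pay 63411): balance=95164
step 6 (pay 59916): balance=36351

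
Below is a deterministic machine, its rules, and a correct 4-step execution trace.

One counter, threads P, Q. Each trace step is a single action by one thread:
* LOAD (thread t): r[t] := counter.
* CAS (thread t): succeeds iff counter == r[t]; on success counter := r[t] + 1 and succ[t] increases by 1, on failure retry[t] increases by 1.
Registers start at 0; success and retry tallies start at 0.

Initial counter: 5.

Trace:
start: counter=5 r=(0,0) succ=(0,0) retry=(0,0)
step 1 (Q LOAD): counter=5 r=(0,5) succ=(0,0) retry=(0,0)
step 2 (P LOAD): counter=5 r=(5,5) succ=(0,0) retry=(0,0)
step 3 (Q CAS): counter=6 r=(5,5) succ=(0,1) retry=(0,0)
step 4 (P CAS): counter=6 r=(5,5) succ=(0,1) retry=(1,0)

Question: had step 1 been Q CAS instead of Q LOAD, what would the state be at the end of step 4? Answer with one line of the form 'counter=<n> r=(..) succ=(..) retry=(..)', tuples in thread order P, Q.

(re-executing from step 1 with the substitution; state before step 1: counter=5 r=(0,0) succ=(0,0) retry=(0,0))
step 1 (Q CAS): counter=5 r=(0,0) succ=(0,0) retry=(0,1)
step 2 (P LOAD): counter=5 r=(5,0) succ=(0,0) retry=(0,1)
step 3 (Q CAS): counter=5 r=(5,0) succ=(0,0) retry=(0,2)
step 4 (P CAS): counter=6 r=(5,0) succ=(1,0) retry=(0,2)

counter=6 r=(5,0) succ=(1,0) retry=(0,2)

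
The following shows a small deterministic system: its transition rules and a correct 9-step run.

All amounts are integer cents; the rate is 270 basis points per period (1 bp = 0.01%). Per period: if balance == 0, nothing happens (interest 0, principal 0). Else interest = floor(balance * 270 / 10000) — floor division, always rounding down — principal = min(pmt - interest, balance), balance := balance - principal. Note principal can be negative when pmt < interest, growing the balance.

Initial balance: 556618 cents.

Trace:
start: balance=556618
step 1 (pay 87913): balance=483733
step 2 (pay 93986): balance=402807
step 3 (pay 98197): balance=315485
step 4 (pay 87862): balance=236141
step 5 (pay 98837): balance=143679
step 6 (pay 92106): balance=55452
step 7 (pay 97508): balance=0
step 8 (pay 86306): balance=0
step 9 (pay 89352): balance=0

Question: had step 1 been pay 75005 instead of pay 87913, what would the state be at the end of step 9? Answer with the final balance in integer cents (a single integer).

0

(re-executing from step 1 with the substitution; state before step 1: balance=556618)
step 1 (pay 75005): balance=496641
step 2 (pay 93986): balance=416064
step 3 (pay 98197): balance=329100
step 4 (pay 87862): balance=250123
step 5 (pay 98837): balance=158039
step 6 (pay 92106): balance=70200
step 7 (pay 97508): balance=0
step 8 (pay 86306): balance=0
step 9 (pay 89352): balance=0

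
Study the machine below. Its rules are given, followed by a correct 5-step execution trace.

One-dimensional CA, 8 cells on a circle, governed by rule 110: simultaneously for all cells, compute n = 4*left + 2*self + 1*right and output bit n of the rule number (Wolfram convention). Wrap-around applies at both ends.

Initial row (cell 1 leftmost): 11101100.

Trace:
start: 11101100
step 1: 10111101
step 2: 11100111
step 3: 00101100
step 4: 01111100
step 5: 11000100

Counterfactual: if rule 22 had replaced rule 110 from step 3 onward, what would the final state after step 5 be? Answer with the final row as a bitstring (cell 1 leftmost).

01111110

(re-executing steps 3..5 under rule 22; state before step 3: 11100111)
step 3: 00011000
step 4: 00100100
step 5: 01111110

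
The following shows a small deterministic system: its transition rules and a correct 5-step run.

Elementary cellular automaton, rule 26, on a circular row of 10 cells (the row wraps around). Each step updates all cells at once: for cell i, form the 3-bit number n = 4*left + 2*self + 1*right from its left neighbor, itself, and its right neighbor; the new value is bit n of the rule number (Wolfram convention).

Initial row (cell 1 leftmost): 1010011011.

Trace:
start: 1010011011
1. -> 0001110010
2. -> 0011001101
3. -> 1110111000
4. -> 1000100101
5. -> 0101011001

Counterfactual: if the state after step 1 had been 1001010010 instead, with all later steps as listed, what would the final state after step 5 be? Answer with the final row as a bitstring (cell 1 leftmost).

state after step 1 := 1001010010
2. -> 0110001100
3. -> 1101011010
4. -> 1000010000
5. -> 0100101001

0100101001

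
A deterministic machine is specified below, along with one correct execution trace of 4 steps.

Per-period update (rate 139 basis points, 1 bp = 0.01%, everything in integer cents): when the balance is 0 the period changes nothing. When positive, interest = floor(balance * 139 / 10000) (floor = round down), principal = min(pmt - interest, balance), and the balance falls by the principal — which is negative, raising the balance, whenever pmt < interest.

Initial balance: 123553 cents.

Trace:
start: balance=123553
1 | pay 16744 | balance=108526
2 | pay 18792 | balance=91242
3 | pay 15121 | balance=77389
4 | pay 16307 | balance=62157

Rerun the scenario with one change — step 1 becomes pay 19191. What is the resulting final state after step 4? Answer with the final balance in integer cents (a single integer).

(re-executing from step 1 with the substitution; state before step 1: balance=123553)
1 | pay 19191 | balance=106079
2 | pay 18792 | balance=88761
3 | pay 15121 | balance=74873
4 | pay 16307 | balance=59606

59606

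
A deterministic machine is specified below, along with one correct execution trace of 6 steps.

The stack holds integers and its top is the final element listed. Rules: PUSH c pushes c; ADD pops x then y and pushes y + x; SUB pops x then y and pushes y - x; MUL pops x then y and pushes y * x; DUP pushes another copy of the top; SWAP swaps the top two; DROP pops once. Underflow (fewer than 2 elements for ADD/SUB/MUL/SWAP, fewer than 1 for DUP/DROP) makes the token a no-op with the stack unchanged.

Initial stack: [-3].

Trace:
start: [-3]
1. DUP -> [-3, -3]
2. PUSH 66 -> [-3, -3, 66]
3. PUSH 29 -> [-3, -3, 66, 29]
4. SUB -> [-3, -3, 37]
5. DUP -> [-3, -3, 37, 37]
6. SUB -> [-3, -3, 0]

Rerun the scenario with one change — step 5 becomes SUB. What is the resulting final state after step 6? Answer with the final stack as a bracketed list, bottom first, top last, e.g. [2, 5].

(re-executing from step 5 with the substitution; state before step 5: [-3, -3, 37])
5. SUB -> [-3, -40]
6. SUB -> [37]

[37]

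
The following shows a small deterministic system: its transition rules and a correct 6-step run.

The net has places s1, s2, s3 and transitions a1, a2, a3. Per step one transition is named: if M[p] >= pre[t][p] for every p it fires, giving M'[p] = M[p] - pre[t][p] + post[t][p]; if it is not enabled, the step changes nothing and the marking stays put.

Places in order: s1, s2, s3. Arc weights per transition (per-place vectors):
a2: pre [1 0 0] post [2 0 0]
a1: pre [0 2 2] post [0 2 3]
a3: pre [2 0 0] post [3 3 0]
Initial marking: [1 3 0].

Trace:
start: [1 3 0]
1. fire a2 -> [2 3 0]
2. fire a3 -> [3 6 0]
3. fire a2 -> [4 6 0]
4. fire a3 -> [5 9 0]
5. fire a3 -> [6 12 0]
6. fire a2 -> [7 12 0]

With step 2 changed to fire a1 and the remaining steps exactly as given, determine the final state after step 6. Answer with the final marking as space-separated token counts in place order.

(re-executing from step 2 with the substitution; state before step 2: [2 3 0])
2. fire a1 -> [2 3 0]
3. fire a2 -> [3 3 0]
4. fire a3 -> [4 6 0]
5. fire a3 -> [5 9 0]
6. fire a2 -> [6 9 0]

6 9 0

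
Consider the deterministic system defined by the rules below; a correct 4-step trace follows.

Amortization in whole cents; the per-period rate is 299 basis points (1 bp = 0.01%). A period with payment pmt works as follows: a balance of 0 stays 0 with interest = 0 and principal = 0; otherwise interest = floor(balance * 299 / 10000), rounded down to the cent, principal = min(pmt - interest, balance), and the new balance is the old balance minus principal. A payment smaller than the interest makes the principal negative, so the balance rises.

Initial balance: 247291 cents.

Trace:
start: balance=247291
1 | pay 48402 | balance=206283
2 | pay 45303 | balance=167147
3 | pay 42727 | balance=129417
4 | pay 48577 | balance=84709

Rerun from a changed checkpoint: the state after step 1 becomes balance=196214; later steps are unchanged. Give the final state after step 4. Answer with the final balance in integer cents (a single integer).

73710

state after step 1 := balance=196214
2 | pay 45303 | balance=156777
3 | pay 42727 | balance=118737
4 | pay 48577 | balance=73710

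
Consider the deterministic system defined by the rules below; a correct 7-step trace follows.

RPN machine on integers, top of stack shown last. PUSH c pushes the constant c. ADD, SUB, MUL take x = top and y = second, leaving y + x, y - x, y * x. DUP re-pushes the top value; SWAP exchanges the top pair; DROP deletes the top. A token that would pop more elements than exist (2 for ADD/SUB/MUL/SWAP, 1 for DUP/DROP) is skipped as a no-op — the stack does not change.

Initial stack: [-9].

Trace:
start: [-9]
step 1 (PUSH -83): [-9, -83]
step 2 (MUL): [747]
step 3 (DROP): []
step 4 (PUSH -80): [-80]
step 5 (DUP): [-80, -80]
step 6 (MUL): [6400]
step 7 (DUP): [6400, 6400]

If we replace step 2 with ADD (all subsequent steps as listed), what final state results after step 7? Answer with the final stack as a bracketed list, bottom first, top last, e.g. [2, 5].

[6400, 6400]

(re-executing from step 2 with the substitution; state before step 2: [-9, -83])
step 2 (ADD): [-92]
step 3 (DROP): []
step 4 (PUSH -80): [-80]
step 5 (DUP): [-80, -80]
step 6 (MUL): [6400]
step 7 (DUP): [6400, 6400]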